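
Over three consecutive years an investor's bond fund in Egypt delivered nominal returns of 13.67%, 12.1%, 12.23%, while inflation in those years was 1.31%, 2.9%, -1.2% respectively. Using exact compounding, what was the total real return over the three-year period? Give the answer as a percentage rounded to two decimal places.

38.85%

Nominal growth factor = 1.1367 × 1.1210 × 1.1223 = 1.430080
Price-level growth factor = 1.0131 × 1.0290 × 0.9880 = 1.029970
Real growth factor = 1.430080 / 1.029970 = 1.388468
Total real return = 1.388468 − 1 → 38.85%.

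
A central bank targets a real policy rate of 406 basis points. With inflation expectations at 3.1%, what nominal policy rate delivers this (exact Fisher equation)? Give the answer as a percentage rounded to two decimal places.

(1 + i) = (1 + r)(1 + π) = 1.04060 × 1.03100 = 1.0728586
i = 1.0728586 − 1, so the required nominal rate is 7.29%.

7.29%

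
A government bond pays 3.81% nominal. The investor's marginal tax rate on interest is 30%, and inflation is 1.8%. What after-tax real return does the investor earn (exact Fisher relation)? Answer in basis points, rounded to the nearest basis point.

85 basis points

After-tax nominal return = 3.81% × (1 − 0.3) = 2.6670%.
1 + r = 1.02667 / 1.01800 = 1.008517
After-tax real rate = 1.008517 − 1 → 85 basis points.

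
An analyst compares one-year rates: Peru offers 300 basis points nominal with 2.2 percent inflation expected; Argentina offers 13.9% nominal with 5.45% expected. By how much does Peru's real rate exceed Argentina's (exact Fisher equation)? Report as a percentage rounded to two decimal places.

Peru: (1 + 0.0300)/(1 + 0.0220) − 1 = 0.7828%
Argentina: (1 + 0.1390)/(1 + 0.0545) − 1 = 8.0133%
Differential = 0.7828% − 8.0133% = -7.2305% → -7.23%.

-7.23%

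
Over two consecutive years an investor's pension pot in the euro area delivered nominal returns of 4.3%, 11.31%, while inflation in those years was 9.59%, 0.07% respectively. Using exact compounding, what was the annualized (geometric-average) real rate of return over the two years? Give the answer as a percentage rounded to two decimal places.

Compound the nominal returns: 1.0430 × 1.1131 = 1.16096330.
Compound inflation: 1.0959 × 1.0007 = 1.09666713.
Deflate: 1.16096330 / 1.09666713 = 1.05862870.
Annualized real rate = 1.05862870^(1/2) − 1 = 2.8897% → 2.89%.

2.89%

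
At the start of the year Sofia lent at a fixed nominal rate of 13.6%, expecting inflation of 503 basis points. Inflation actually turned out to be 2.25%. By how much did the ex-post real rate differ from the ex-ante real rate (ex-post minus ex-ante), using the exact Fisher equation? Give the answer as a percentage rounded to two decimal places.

Ex-ante: (1 + 0.1360)/(1 + 0.0503) − 1 = 8.1596%
Ex-post: (1 + 0.1360)/(1 + 0.0225) − 1 = 11.1002%
Difference (ex-post − ex-ante) = 2.9407% → 2.94%.

2.94%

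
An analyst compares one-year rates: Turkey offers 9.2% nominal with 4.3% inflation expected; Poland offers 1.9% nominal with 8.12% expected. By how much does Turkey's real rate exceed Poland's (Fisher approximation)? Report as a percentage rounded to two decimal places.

Turkey: 9.2% − 4.3% = 4.900%
Poland: 1.9% − 8.12% = -6.220%
Differential = 11.120% → 11.12%.

11.12%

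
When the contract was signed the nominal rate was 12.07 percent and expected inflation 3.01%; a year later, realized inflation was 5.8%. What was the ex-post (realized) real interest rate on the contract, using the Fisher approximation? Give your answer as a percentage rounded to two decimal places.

Ex-post: 12.07% − 5.8% = 6.270%
So the realized real rate is 6.27%.

6.27%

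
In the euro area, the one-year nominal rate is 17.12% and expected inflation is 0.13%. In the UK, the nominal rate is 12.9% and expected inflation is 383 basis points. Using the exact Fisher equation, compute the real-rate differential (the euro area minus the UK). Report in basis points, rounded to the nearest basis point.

823 basis points

The euro area: (1 + 0.1712)/(1 + 0.0013) − 1 = 16.9679%
The UK: (1 + 0.1290)/(1 + 0.0383) − 1 = 8.7354%
Differential = 16.9679% − 8.7354% = 8.2325% → 823 basis points.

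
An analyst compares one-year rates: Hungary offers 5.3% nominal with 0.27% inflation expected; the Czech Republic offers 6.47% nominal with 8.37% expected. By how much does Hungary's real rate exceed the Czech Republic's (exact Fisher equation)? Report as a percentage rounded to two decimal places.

6.77%

Hungary: (1 + 0.0530)/(1 + 0.0027) − 1 = 5.0165%
The Czech Republic: (1 + 0.0647)/(1 + 0.0837) − 1 = -1.7533%
Differential = 5.0165% − (-1.7533%) = 6.7697% → 6.77%.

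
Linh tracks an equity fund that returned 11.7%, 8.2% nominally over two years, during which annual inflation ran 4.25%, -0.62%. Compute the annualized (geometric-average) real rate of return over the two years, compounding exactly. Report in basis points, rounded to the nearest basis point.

Compound the nominal returns: 1.1170 × 1.0820 = 1.20859400.
Compound inflation: 1.0425 × 0.9938 = 1.03603650.
Deflate: 1.20859400 / 1.03603650 = 1.16655543.
Annualized real rate = 1.16655543^(1/2) − 1 = 8.0072% → 801 basis points.

801 basis points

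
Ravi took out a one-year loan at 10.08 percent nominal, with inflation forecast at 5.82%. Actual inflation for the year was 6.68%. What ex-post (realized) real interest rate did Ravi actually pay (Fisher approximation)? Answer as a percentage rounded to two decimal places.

3.40%

Ex-post: 10.08% − 6.68% = 3.400%
So the realized real rate is 3.40%.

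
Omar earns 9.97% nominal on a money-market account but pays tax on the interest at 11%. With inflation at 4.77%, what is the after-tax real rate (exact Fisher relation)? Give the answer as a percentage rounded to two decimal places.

After-tax nominal return = 9.97% × (1 − 0.11) = 8.8733%.
1 + r = 1.088733 / 1.04770 = 1.039165
After-tax real rate = 1.039165 − 1 → 3.92%.

3.92%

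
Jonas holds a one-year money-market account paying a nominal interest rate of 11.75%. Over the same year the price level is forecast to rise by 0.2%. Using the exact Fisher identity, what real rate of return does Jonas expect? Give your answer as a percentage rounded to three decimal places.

By the Fisher identity, 1 + r = (1 + i)/(1 + π).
1 + r = 1.11750 / 1.00200 = 1.115269
r = 1.115269 − 1 = 11.5269%, i.e. 11.527%.

11.527%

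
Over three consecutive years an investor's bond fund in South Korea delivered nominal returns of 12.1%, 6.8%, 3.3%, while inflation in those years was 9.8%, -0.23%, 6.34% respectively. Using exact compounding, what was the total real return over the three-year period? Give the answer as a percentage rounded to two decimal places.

Nominal growth factor = 1.1210 × 1.0680 × 1.0330 = 1.236737
Price-level growth factor = 1.0980 × 0.9977 × 1.0634 = 1.164928
Real growth factor = 1.236737 / 1.164928 = 1.061642
Total real return = 1.061642 − 1 → 6.16%.

6.16%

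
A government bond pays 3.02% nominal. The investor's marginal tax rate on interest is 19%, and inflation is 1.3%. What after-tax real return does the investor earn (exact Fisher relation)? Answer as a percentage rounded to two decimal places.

After-tax nominal return = 3.02% × (1 − 0.19) = 2.4462%.
1 + r = 1.024462 / 1.01300 = 1.011315
After-tax real rate = 1.011315 − 1 → 1.13%.

1.13%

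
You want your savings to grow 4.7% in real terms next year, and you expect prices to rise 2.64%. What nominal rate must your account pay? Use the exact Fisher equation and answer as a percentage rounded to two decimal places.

(1 + i) = (1 + r)(1 + π) = 1.04700 × 1.02640 = 1.0746408
i = 1.0746408 − 1, so the required nominal rate is 7.46%.

7.46%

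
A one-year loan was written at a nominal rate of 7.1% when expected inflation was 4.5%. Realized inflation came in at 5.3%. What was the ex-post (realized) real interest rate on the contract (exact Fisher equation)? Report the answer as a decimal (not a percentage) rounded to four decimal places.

Ex-post: (1 + 0.0710)/(1 + 0.0530) − 1 = 1.7094%
So the realized real rate is 0.0171.

0.0171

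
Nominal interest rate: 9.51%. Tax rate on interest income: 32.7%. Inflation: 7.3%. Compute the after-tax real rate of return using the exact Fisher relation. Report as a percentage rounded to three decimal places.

After-tax nominal return = 9.51% × (1 − 0.327) = 6.40023%.
1 + r = 1.0640023 / 1.07300 = 0.991614
After-tax real rate = 0.991614 − 1 → -0.839%.

-0.839%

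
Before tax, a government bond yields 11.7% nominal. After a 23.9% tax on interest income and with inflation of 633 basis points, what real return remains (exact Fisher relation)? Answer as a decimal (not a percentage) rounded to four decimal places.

After-tax nominal return = 11.7% × (1 − 0.239) = 8.9037%.
1 + r = 1.089037 / 1.06330 = 1.024205
After-tax real rate = 1.024205 − 1 → 0.0242.

0.0242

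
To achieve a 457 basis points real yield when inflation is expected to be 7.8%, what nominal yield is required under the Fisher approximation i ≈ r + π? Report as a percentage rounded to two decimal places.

i ≈ r + π = 4.57% + 7.8% = 12.37%.

12.37%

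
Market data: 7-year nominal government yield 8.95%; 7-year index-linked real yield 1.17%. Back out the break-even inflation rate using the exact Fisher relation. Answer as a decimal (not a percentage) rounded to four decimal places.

0.0769

(1 + π) = (1 + i)/(1 + r) = 1.08950 / 1.01170 = 1.076900
Break-even inflation = 1.076900 − 1 → 0.0769.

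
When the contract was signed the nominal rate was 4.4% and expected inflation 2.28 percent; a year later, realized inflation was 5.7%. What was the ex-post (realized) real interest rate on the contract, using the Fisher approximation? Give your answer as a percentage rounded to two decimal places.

-1.30%

Ex-post: 4.4% − 5.7% = -1.300%
So the realized real rate is -1.30%.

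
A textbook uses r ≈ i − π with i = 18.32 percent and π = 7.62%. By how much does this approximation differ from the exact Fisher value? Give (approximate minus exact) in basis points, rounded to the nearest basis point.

Approximate: r ≈ 18.320% − 7.620% = 10.7000%
Exact: (1 + 0.1832)/(1 + 0.0762) − 1 = 9.9424%
Error = 10.7000% − 9.9424% = 0.7576% → 76 basis points.

76 basis points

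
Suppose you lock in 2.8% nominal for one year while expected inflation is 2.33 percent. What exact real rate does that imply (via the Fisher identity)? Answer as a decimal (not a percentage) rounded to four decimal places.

0.0046

By the Fisher identity, 1 + r = (1 + i)/(1 + π).
1 + r = 1.02800 / 1.02330 = 1.004593
r = 1.004593 − 1 = 0.4593%, i.e. 0.0046.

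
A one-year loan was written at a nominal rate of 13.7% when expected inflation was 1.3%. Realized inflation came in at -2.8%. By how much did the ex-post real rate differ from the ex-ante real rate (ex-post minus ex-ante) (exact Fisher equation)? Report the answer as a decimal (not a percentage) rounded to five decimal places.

0.04734

Ex-ante: (1 + 0.1370)/(1 + 0.0130) − 1 = 12.2409%
Ex-post: (1 + 0.1370)/(1 − 0.0280) − 1 = 16.9753%
Difference (ex-post − ex-ante) = 4.7344% → 0.04734.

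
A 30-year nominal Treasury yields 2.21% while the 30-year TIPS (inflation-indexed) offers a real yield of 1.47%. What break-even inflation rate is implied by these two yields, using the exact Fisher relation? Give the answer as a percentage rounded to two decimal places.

0.73%

(1 + π) = (1 + i)/(1 + r) = 1.02210 / 1.01470 = 1.007293
Break-even inflation = 1.007293 − 1 → 0.73%.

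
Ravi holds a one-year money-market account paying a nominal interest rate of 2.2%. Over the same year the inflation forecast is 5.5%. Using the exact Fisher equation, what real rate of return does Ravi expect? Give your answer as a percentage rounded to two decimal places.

1 + r = 1.02200 / 1.05500 = 0.968720
r = 0.968720 − 1 = -3.1280%, i.e. -3.13%.

-3.13%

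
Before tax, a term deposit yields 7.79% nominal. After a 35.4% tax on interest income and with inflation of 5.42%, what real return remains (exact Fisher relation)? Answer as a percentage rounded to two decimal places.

-0.37%

After-tax nominal return = 7.79% × (1 − 0.354) = 5.03234%.
1 + r = 1.0503234 / 1.05420 = 0.996323
After-tax real rate = 0.996323 − 1 → -0.37%.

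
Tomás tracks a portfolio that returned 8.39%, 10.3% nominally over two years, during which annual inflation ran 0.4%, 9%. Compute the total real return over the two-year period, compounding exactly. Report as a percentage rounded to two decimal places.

Compound the nominal returns: 1.0839 × 1.1030 = 1.195542.
Compound inflation: 1.0040 × 1.0900 = 1.094360.
Deflate: 1.195542 / 1.094360 = 1.092457.
Total real return = 1.092457 − 1 → 9.25%.

9.25%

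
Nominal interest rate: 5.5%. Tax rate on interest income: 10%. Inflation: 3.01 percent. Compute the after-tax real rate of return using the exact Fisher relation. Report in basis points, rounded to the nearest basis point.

188 basis points

After-tax nominal return = 5.5% × (1 − 0.1) = 4.9500%.
1 + r = 1.04950 / 1.03010 = 1.018833
After-tax real rate = 1.018833 − 1 → 188 basis points.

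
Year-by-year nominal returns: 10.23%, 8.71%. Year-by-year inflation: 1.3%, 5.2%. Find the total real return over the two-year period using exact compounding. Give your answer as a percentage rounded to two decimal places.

Nominal growth factor = 1.1023 × 1.0871 = 1.198310
Price-level growth factor = 1.0130 × 1.0520 = 1.065676
Real growth factor = 1.198310 / 1.065676 = 1.124460
Total real return = 1.124460 − 1 → 12.45%.

12.45%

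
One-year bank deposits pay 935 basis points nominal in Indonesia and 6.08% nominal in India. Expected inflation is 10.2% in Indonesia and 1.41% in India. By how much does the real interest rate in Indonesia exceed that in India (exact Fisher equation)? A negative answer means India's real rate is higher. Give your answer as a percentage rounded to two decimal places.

-5.38%

Indonesia: (1 + 0.0935)/(1 + 0.1020) − 1 = -0.7713%
India: (1 + 0.0608)/(1 + 0.0141) − 1 = 4.6051%
Differential = -0.7713% − 4.6051% = -5.3764% → -5.38%.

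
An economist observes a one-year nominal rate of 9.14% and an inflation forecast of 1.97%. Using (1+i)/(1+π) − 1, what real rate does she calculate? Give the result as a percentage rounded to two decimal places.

7.03%

1 + r = 1.09140 / 1.01970 = 1.070315
r = 1.070315 − 1 = 7.0315%, i.e. 7.03%.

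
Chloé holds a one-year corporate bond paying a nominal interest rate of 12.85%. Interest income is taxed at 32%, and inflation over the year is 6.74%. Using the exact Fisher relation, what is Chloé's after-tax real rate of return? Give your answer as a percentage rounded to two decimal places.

1.87%

After-tax nominal return = 12.85% × (1 − 0.32) = 8.7380%.
1 + r = 1.08738 / 1.06740 = 1.018718
After-tax real rate = 1.018718 − 1 → 1.87%.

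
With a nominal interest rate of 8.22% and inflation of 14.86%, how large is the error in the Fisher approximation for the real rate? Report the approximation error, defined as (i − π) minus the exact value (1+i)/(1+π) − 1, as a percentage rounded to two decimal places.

Approximate: r ≈ 8.220% − 14.860% = -6.6400%
Exact: (1 + 0.0822)/(1 + 0.1486) − 1 = -5.7810%
Error = -6.6400% − (-5.7810%) = -0.8590% → -0.86%.

-0.86%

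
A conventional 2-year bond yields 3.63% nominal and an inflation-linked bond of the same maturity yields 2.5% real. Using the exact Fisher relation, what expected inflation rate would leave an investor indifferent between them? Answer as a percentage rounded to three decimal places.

(1 + π) = (1 + i)/(1 + r) = 1.03630 / 1.02500 = 1.011024
Break-even inflation = 1.011024 − 1 → 1.102%.

1.102%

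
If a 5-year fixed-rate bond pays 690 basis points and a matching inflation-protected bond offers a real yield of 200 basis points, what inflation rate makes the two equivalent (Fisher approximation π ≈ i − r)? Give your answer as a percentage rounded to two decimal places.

π ≈ i − r = 6.9% − 2% → 4.90%.

4.90%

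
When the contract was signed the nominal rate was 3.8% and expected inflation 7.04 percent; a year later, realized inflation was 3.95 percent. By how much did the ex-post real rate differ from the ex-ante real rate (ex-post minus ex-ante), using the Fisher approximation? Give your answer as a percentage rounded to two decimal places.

Ex-ante: 3.8% − 7.04% = -3.240%
Ex-post: 3.8% − 3.95% = -0.150%
Difference (ex-post − ex-ante) = 3.0900% → 3.09%.

3.09%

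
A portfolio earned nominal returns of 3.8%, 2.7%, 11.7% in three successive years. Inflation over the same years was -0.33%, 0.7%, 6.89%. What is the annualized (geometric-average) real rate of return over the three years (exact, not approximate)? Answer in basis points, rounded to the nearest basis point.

Nominal growth factor = 1.0380 × 1.0270 × 1.1170 = 1.19075104
Price-level growth factor = 0.9967 × 1.0070 × 1.0689 = 1.07283024
Real growth factor = 1.19075104 / 1.07283024 = 1.10991562
Annualized real rate = 1.10991562^(1/3) − 1 = 3.5373% → 354 basis points.

354 basis points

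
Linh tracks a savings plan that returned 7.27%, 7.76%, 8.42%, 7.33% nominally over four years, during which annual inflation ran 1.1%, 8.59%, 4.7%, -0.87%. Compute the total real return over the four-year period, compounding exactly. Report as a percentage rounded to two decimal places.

Compound the nominal returns: 1.0727 × 1.0776 × 1.0842 × 1.0733 = 1.345137.
Compound inflation: 1.0110 × 1.0859 × 1.0470 × 0.9913 = 1.139443.
Deflate: 1.345137 / 1.139443 = 1.180521.
Total real return = 1.180521 − 1 → 18.05%.

18.05%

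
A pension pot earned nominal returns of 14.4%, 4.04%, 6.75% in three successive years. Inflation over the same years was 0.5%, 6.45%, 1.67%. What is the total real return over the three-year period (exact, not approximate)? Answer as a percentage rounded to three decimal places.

16.813%

Nominal growth factor = 1.1440 × 1.0404 × 1.0675 = 1.270557
Price-level growth factor = 1.0050 × 1.0645 × 1.0167 = 1.087689
Real growth factor = 1.270557 / 1.087689 = 1.168126
Total real return = 1.168126 − 1 → 16.813%.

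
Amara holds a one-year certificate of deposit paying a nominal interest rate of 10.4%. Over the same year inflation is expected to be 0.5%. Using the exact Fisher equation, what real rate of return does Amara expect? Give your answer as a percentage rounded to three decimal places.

1 + r = 1.10400 / 1.00500 = 1.098507
r = 1.098507 − 1 = 9.8507%, i.e. 9.851%.

9.851%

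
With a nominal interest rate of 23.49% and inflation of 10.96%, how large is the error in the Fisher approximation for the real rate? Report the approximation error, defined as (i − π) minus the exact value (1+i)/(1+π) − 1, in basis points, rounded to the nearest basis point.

124 basis points

Approximate: r ≈ 23.490% − 10.960% = 12.5300%
Exact: (1 + 0.2349)/(1 + 0.1096) − 1 = 11.2924%
Error = 12.5300% − 11.2924% = 1.2376% → 124 basis points.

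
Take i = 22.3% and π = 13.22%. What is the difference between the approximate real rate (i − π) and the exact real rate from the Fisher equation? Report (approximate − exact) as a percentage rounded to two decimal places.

1.06%

Approximate: r ≈ 22.300% − 13.220% = 9.0800%
Exact: (1 + 0.2230)/(1 + 0.1322) − 1 = 8.0198%
Error = 9.0800% − 8.0198% = 1.0602% → 1.06%.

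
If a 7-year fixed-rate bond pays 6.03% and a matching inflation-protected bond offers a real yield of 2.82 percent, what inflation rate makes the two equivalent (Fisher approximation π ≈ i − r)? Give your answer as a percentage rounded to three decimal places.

π ≈ i − r = 6.03% − 2.82% → 3.210%.

3.210%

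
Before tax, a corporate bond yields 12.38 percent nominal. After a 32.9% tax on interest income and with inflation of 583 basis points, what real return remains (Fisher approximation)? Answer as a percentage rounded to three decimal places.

2.477%

After-tax nominal return = 12.38% × (1 − 0.329) = 8.30698%.
r ≈ 8.30698% − 5.83% → 2.477%.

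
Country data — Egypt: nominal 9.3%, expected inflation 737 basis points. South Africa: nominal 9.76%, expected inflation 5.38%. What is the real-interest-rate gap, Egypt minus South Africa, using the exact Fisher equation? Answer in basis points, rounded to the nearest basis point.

-236 basis points

Egypt: (1 + 0.0930)/(1 + 0.0737) − 1 = 1.7975%
South Africa: (1 + 0.0976)/(1 + 0.0538) − 1 = 4.1564%
Differential = 1.7975% − 4.1564% = -2.3589% → -236 basis points.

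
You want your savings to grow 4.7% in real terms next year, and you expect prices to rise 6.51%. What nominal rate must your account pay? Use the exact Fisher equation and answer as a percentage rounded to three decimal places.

(1 + i) = (1 + r)(1 + π) = 1.04700 × 1.06510 = 1.1151597
i = 1.1151597 − 1, so the required nominal rate is 11.516%.

11.516%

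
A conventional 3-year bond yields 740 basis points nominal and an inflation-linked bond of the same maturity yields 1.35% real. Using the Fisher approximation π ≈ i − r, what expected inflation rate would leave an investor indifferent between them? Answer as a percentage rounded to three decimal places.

π ≈ i − r = 7.4% − 1.35% → 6.050%.

6.050%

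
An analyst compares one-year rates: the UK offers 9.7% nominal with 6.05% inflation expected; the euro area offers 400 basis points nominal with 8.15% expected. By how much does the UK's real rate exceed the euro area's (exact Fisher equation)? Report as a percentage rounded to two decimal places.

7.28%

The UK: (1 + 0.0970)/(1 + 0.0605) − 1 = 3.4418%
The euro area: (1 + 0.0400)/(1 + 0.0815) − 1 = -3.8373%
Differential = 3.4418% − (-3.8373%) = 7.2790% → 7.28%.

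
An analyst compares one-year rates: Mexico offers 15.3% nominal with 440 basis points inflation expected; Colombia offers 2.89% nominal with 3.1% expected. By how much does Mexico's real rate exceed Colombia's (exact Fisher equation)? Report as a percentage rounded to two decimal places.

10.64%

Mexico: (1 + 0.1530)/(1 + 0.0440) − 1 = 10.4406%
Colombia: (1 + 0.0289)/(1 + 0.0310) − 1 = -0.2037%
Differential = 10.4406% − (-0.2037%) = 10.6443% → 10.64%.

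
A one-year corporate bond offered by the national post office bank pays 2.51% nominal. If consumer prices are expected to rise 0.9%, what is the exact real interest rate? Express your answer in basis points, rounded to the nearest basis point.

1 + r = 1.02510 / 1.00900 = 1.015956
r = 1.015956 − 1 = 1.5956%, i.e. 160 basis points.

160 basis points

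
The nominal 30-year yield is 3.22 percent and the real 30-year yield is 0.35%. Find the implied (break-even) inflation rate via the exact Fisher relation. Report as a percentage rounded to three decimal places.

(1 + π) = (1 + i)/(1 + r) = 1.03220 / 1.00350 = 1.028600
Break-even inflation = 1.028600 − 1 → 2.860%.

2.860%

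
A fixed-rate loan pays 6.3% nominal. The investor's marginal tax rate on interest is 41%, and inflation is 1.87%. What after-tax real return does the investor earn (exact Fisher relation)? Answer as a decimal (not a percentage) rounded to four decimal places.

0.0181

After-tax nominal return = 6.3% × (1 − 0.41) = 3.7170%.
1 + r = 1.03717 / 1.01870 = 1.018131
After-tax real rate = 1.018131 − 1 → 0.0181.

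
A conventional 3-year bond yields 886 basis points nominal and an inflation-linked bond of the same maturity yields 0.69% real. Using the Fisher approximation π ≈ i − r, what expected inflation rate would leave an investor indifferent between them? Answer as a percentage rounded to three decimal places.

π ≈ i − r = 8.86% − 0.69% → 8.170%.

8.170%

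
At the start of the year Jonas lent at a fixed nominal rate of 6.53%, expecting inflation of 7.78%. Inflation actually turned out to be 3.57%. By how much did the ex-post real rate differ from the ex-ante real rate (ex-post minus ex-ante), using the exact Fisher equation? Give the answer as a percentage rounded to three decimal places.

4.018%

Ex-ante: (1 + 0.0653)/(1 + 0.0778) − 1 = -1.1598%
Ex-post: (1 + 0.0653)/(1 + 0.0357) − 1 = 2.8580%
Difference (ex-post − ex-ante) = 4.0177% → 4.018%.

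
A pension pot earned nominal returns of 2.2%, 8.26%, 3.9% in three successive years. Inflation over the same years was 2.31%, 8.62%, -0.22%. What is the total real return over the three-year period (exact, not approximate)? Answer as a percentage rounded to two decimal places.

3.67%

Nominal growth factor = 1.0220 × 1.0826 × 1.0390 = 1.149567
Price-level growth factor = 1.0231 × 1.0862 × 0.9978 = 1.108846
Real growth factor = 1.149567 / 1.108846 = 1.036724
Total real return = 1.036724 − 1 → 3.67%.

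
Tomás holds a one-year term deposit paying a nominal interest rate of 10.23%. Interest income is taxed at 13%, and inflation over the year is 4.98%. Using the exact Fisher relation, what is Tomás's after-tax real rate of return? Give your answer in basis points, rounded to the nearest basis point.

373 basis points

After-tax nominal return = 10.23% × (1 − 0.13) = 8.9001%.
1 + r = 1.089001 / 1.04980 = 1.037341
After-tax real rate = 1.037341 − 1 → 373 basis points.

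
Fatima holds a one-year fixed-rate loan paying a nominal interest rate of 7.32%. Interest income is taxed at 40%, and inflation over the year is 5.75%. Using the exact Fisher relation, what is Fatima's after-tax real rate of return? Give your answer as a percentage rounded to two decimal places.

-1.28%

After-tax nominal return = 7.32% × (1 − 0.4) = 4.3920%.
1 + r = 1.04392 / 1.05750 = 0.987158
After-tax real rate = 0.987158 − 1 → -1.28%.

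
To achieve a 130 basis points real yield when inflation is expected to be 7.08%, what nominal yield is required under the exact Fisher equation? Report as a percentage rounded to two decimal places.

(1 + i) = (1 + r)(1 + π) = 1.01300 × 1.07080 = 1.0847204
i = 1.0847204 − 1, so the required nominal rate is 8.47%.

8.47%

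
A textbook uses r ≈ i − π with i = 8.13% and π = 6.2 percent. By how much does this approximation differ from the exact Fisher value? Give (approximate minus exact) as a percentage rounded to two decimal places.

Approximate: r ≈ 8.130% − 6.200% = 1.9300%
Exact: (1 + 0.0813)/(1 + 0.0620) − 1 = 1.8173%
Error = 1.9300% − 1.8173% = 0.1127% → 0.11%.

0.11%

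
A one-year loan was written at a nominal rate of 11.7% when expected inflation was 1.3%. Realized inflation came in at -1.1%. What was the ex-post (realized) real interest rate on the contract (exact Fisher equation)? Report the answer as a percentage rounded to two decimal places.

12.94%

Ex-post: (1 + 0.1170)/(1 − 0.0110) − 1 = 12.9424%
So the realized real rate is 12.94%.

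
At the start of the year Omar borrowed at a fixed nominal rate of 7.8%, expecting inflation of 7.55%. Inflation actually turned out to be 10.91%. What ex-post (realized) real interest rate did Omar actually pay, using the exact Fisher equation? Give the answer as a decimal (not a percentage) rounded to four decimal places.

Ex-post: (1 + 0.0780)/(1 + 0.1091) − 1 = -2.8041%
So the realized real rate is -0.0280.

-0.0280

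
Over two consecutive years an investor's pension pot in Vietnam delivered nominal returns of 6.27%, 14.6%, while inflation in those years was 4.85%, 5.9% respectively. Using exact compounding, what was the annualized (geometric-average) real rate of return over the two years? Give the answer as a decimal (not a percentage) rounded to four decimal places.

Compound the nominal returns: 1.0627 × 1.1460 = 1.21785420.
Compound inflation: 1.0485 × 1.0590 = 1.11036150.
Deflate: 1.21785420 / 1.11036150 = 1.09680874.
Annualized real rate = 1.09680874^(1/2) − 1 = 4.7286% → 0.0473.

0.0473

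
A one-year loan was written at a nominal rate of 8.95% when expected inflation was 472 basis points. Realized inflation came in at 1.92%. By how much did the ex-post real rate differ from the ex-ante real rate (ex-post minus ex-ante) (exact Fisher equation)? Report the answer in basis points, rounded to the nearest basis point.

286 basis points

Ex-ante: (1 + 0.0895)/(1 + 0.0472) − 1 = 4.0393%
Ex-post: (1 + 0.0895)/(1 + 0.0192) − 1 = 6.8976%
Difference (ex-post − ex-ante) = 2.8582% → 286 basis points.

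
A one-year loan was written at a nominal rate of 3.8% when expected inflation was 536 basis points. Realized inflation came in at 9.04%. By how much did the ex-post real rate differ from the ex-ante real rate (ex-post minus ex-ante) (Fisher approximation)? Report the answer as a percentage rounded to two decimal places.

Ex-ante: 3.8% − 5.36% = -1.560%
Ex-post: 3.8% − 9.04% = -5.240%
Difference (ex-post − ex-ante) = -3.6800% → -3.68%.

-3.68%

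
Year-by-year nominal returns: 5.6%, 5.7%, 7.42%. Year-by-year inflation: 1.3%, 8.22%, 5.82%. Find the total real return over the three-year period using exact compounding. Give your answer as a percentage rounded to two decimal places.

3.36%

Nominal growth factor = 1.0560 × 1.0570 × 1.0742 = 1.199013
Price-level growth factor = 1.0130 × 1.0822 × 1.0582 = 1.160071
Real growth factor = 1.199013 / 1.160071 = 1.033569
Total real return = 1.033569 − 1 → 3.36%.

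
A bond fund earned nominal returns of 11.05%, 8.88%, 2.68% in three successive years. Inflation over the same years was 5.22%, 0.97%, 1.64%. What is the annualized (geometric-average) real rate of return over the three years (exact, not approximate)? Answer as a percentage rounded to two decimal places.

4.76%

Nominal growth factor = 1.1105 × 1.0888 × 1.0268 = 1.24151661
Price-level growth factor = 1.0522 × 1.0097 × 1.0164 = 1.07982980
Real growth factor = 1.24151661 / 1.07982980 = 1.14973360
Annualized real rate = 1.14973360^(1/3) − 1 = 4.7609% → 4.76%.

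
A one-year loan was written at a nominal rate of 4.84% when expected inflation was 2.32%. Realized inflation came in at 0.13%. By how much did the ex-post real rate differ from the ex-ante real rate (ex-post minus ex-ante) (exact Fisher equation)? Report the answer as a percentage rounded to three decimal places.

Ex-ante: (1 + 0.0484)/(1 + 0.0232) − 1 = 2.4629%
Ex-post: (1 + 0.0484)/(1 + 0.0013) − 1 = 4.7039%
Difference (ex-post − ex-ante) = 2.2410% → 2.241%.

2.241%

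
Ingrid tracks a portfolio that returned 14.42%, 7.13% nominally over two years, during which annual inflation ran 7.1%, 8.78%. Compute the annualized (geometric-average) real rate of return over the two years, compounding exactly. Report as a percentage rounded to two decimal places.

Nominal growth factor = 1.1442 × 1.0713 = 1.22578146
Price-level growth factor = 1.0710 × 1.0878 = 1.16503380
Real growth factor = 1.22578146 / 1.16503380 = 1.05214240
Annualized real rate = 1.05214240^(1/2) − 1 = 2.5740% → 2.57%.

2.57%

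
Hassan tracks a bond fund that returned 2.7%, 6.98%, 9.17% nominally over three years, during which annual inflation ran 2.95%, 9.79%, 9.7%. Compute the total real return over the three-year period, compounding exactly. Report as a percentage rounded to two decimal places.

-3.27%

Compound the nominal returns: 1.0270 × 1.0698 × 1.0917 = 1.199434.
Compound inflation: 1.0295 × 1.0979 × 1.0970 = 1.239926.
Deflate: 1.199434 / 1.239926 = 0.967343.
Total real return = 0.967343 − 1 → -3.27%.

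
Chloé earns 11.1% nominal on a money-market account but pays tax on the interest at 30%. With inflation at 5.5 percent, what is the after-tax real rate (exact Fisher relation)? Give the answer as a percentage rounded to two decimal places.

2.15%

After-tax nominal return = 11.1% × (1 − 0.3) = 7.7700%.
1 + r = 1.07770 / 1.05500 = 1.021517
After-tax real rate = 1.021517 − 1 → 2.15%.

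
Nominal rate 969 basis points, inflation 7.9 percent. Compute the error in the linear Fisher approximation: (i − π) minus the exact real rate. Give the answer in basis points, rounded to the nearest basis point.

Approximate: r ≈ 9.690% − 7.900% = 1.7900%
Exact: (1 + 0.0969)/(1 + 0.0790) − 1 = 1.6589%
Error = 1.7900% − 1.6589% = 0.1311% → 13 basis points.

13 basis points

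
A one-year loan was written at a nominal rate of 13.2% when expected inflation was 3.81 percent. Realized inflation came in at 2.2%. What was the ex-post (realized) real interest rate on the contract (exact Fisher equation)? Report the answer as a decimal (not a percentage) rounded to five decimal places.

Ex-post: (1 + 0.1320)/(1 + 0.0220) − 1 = 10.7632%
So the realized real rate is 0.10763.

0.10763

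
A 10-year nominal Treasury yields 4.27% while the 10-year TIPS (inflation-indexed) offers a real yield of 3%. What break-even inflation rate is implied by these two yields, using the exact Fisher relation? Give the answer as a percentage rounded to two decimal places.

(1 + π) = (1 + i)/(1 + r) = 1.04270 / 1.03000 = 1.012330
Break-even inflation = 1.012330 − 1 → 1.23%.

1.23%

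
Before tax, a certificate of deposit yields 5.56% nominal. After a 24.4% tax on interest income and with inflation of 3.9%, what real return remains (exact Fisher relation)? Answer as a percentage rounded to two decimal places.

0.29%

After-tax nominal return = 5.56% × (1 − 0.244) = 4.20336%.
1 + r = 1.0420336 / 1.03900 = 1.002920
After-tax real rate = 1.002920 − 1 → 0.29%.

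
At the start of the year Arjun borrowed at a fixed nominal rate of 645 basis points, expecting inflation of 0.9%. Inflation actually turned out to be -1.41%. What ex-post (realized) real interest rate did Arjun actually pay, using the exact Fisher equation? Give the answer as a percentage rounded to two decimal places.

7.97%

Ex-post: (1 + 0.0645)/(1 − 0.0141) − 1 = 7.9724%
So the realized real rate is 7.97%.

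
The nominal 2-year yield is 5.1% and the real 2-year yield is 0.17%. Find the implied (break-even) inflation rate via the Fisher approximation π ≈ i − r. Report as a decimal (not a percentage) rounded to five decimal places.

0.04930

π ≈ i − r = 5.1% − 0.17% → 0.04930.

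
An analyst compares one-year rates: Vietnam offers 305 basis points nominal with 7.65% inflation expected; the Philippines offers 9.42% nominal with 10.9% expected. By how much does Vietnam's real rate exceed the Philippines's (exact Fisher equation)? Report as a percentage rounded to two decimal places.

-2.94%

Vietnam: (1 + 0.0305)/(1 + 0.0765) − 1 = -4.2731%
The Philippines: (1 + 0.0942)/(1 + 0.1090) − 1 = -1.3345%
Differential = -4.2731% − (-1.3345%) = -2.9386% → -2.94%.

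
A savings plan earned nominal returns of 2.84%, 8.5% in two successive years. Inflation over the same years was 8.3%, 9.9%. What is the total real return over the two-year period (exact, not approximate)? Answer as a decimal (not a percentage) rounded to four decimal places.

Nominal growth factor = 1.0284 × 1.0850 = 1.115814
Price-level growth factor = 1.0830 × 1.0990 = 1.190217
Real growth factor = 1.115814 / 1.190217 = 0.937488
Total real return = 0.937488 − 1 → -0.0625.

-0.0625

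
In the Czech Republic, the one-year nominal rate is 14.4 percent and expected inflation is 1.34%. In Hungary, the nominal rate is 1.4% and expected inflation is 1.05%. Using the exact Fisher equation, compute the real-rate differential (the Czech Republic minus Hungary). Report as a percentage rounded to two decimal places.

The Czech Republic: (1 + 0.1440)/(1 + 0.0134) − 1 = 12.8873%
Hungary: (1 + 0.0140)/(1 + 0.0105) − 1 = 0.3464%
Differential = 12.8873% − 0.3464% = 12.5409% → 12.54%.

12.54%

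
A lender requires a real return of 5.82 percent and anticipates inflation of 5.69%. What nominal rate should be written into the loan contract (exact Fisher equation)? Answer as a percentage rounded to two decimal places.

(1 + i) = (1 + r)(1 + π) = 1.05820 × 1.05690 = 1.11841158
i = 1.11841158 − 1, so the required nominal rate is 11.84%.

11.84%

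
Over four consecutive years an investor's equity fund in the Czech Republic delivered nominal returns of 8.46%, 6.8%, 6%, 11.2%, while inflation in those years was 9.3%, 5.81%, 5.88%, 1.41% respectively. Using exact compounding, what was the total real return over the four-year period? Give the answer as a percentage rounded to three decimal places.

Nominal growth factor = 1.0846 × 1.0680 × 1.0600 × 1.1120 = 1.365374
Price-level growth factor = 1.0930 × 1.0581 × 1.0588 × 1.0141 = 1.241771
Real growth factor = 1.365374 / 1.241771 = 1.099537
Total real return = 1.099537 − 1 → 9.954%.

9.954%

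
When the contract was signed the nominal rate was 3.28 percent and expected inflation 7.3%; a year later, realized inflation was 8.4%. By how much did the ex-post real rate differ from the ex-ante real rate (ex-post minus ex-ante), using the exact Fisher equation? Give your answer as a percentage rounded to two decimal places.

-0.98%

Ex-ante: (1 + 0.0328)/(1 + 0.0730) − 1 = -3.7465%
Ex-post: (1 + 0.0328)/(1 + 0.0840) − 1 = -4.7232%
Difference (ex-post − ex-ante) = -0.9767% → -0.98%.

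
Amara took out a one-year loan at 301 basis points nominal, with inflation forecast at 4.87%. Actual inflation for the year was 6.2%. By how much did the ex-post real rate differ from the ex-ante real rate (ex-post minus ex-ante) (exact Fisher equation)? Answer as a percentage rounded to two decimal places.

Ex-ante: (1 + 0.0301)/(1 + 0.0487) − 1 = -1.7736%
Ex-post: (1 + 0.0301)/(1 + 0.0620) − 1 = -3.0038%
Difference (ex-post − ex-ante) = -1.2301% → -1.23%.

-1.23%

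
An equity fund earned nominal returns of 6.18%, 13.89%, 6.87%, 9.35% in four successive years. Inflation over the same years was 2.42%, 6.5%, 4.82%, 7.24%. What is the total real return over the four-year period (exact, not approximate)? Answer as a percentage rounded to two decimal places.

15.26%

Compound the nominal returns: 1.0618 × 1.1389 × 1.0687 × 1.0935 = 1.413198.
Compound inflation: 1.0242 × 1.0650 × 1.0482 × 1.0724 = 1.226127.
Deflate: 1.413198 / 1.226127 = 1.152571.
Total real return = 1.152571 − 1 → 15.26%.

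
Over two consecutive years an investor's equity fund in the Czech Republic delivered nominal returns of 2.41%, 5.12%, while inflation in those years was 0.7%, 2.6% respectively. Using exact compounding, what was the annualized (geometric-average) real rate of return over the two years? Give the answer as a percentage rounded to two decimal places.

Nominal growth factor = 1.0241 × 1.0512 = 1.07653392
Price-level growth factor = 1.0070 × 1.0260 = 1.03318200
Real growth factor = 1.07653392 / 1.03318200 = 1.04195962
Annualized real rate = 1.04195962^(1/2) − 1 = 2.0764% → 2.08%.

2.08%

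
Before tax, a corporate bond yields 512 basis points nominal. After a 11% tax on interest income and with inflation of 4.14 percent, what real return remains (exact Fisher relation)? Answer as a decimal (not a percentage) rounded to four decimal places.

0.0040

After-tax nominal return = 5.12% × (1 − 0.11) = 4.5568%.
1 + r = 1.045568 / 1.04140 = 1.004002
After-tax real rate = 1.004002 − 1 → 0.0040.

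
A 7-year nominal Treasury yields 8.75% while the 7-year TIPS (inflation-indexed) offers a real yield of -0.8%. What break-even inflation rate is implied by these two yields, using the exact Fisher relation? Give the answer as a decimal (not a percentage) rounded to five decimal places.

(1 + π) = (1 + i)/(1 + r) = 1.08750 / 0.99200 = 1.096270
Break-even inflation = 1.096270 − 1 → 0.09627.

0.09627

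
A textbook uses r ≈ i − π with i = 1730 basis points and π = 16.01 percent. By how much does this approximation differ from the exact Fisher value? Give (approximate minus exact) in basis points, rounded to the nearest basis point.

18 basis points

Approximate: r ≈ 17.300% − 16.010% = 1.2900%
Exact: (1 + 0.1730)/(1 + 0.1601) − 1 = 1.1120%
Error = 1.2900% − 1.1120% = 0.1780% → 18 basis points.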